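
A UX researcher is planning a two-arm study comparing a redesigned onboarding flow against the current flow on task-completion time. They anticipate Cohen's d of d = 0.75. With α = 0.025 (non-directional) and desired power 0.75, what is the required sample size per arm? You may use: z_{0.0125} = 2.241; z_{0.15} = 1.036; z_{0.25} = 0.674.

n = 31 per group

For two independent groups with equal n: n = 2·((z_{α/2} + z_β) / d)².
z_{α/2} + z_β = 2.241 + 0.674 = 2.915.
n = 2 × (2.915 / 0.75)² = 2 × 3.887² = 2 × 15.11 = 30.2.
Round up to the next whole participant.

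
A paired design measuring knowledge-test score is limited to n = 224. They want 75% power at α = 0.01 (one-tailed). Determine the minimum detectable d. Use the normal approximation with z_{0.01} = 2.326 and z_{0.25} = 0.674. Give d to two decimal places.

d_min ≈ 0.20

For a single sample (or paired design) of n = 224: d_min = (z_{α} + z_β)/√n.
z-sum = 2.326 + 0.674 = 3.000.
d_min = 3.000 / √224 = 3.000 / 14.967 = 0.200.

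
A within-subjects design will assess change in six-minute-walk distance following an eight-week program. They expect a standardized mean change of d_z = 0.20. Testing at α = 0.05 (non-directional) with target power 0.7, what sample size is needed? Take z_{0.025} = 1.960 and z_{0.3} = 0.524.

n = 155 pairs

For a paired (one-sample on differences) test: n = ((z_{α/2} + z_β) / d)².
z_{α/2} + z_β = 1.960 + 0.524 = 2.484.
n = (2.484 / 0.20)² = 12.420² = 154.26.
Round up.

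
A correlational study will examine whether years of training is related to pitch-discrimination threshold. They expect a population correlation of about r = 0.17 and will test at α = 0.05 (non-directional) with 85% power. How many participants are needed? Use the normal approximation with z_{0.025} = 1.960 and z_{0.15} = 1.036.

n = 308

Fisher's z: C = ½·ln((1+r)/(1−r)) = ½·ln(1.4096) = 0.1717.
n = ((z_{α/2} + z_β)/C)² + 3.
(1.960 + 1.036) / 0.1717 = 2.996 / 0.1717 = 17.449.
n = 17.449² + 3 = 304.47 + 3 = 307.5.
Round up.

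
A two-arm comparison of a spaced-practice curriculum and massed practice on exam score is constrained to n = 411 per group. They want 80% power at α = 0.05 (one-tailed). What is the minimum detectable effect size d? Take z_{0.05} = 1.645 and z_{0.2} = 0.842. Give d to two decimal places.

For two independent groups of n = 411 each: d_min = (z_{α} + z_β)·√(2/n).
z-sum = 1.645 + 0.842 = 2.487.
d_min = 2.487 × √(2/411) = 2.487 × 0.0698 = 0.173.

d_min ≈ 0.17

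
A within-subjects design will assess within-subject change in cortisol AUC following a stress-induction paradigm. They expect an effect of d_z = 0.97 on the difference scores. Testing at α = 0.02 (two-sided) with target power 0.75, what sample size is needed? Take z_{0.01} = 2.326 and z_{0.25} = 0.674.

n = 10 pairs

For a paired (one-sample on differences) test: n = ((z_{α/2} + z_β) / d)².
z_{α/2} + z_β = 2.326 + 0.674 = 3.000.
n = (3.000 / 0.97)² = 3.093² = 9.57.
Round up.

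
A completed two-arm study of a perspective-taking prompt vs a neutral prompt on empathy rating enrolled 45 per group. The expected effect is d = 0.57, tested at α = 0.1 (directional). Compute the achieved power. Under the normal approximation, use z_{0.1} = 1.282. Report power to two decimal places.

For two equal groups, power = Φ(d·√(n/2) − z_{α}).
d·√(n/2) = 0.57 × √(45/2) = 0.57 × 4.743 = 2.704.
z_β = 2.704 − 1.282 = 1.422.
Power = Φ(1.422) = 0.922.

power ≈ 0.92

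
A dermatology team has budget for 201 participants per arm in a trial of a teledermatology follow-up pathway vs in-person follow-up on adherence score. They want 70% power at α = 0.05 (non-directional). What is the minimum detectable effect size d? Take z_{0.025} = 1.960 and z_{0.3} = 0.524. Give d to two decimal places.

d_min ≈ 0.25

For two independent groups of n = 201 each: d_min = (z_{α/2} + z_β)·√(2/n).
z-sum = 1.960 + 0.524 = 2.484.
d_min = 2.484 × √(2/201) = 2.484 × 0.0998 = 0.248.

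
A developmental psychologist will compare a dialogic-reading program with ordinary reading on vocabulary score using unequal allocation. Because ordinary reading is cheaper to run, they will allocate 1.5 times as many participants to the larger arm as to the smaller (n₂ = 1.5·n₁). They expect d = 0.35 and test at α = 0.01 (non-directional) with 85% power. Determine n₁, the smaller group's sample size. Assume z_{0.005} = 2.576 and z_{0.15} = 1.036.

n₁ = 178

With allocation ratio k = n₂/n₁ = 1.5, Var(x̄₁−x̄₂) = σ²(1/n₁ + 1/(k·n₁)) = σ²·(k+1)/(k·n₁).
So n₁ = (1 + 1/k)·((z_{α/2} + z_β)/d)² = 1.667 × (3.612/0.35)².
n₁ = 1.667 × 106.50 = 177.5.
Round up: n₁ = 178, giving n₂ = 1.5 × 178 = 267.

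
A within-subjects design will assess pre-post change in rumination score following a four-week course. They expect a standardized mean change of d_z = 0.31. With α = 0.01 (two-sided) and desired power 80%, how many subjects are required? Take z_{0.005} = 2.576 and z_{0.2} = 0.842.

n = 122 pairs

For a paired (one-sample on differences) test: n = ((z_{α/2} + z_β) / d)².
z_{α/2} + z_β = 2.576 + 0.842 = 3.418.
n = (3.418 / 0.31)² = 11.026² = 121.57.
Round up.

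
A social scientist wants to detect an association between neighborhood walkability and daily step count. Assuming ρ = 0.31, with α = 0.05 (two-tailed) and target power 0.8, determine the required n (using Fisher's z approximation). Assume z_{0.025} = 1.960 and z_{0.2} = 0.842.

n = 80

Fisher's z: C = ½·ln((1+r)/(1−r)) = ½·ln(1.8986) = 0.3205.
n = ((z_{α/2} + z_β)/C)² + 3.
(1.960 + 0.842) / 0.3205 = 2.802 / 0.3205 = 8.743.
n = 8.743² + 3 = 76.43 + 3 = 79.4.
Round up.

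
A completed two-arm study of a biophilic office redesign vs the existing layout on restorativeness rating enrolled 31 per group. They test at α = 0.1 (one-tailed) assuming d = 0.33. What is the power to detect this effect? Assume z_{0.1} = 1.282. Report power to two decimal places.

For two equal groups, power = Φ(d·√(n/2) − z_{α}).
d·√(n/2) = 0.33 × √(31/2) = 0.33 × 3.937 = 1.299.
z_β = 1.299 − 1.282 = 0.017.
Power = Φ(0.017) = 0.507.

power ≈ 0.51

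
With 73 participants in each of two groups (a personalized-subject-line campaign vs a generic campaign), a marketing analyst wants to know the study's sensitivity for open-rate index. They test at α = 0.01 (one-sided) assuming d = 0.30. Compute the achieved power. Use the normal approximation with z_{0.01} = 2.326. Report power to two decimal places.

power ≈ 0.30

For two equal groups, power = Φ(d·√(n/2) − z_{α}).
d·√(n/2) = 0.30 × √(73/2) = 0.30 × 6.042 = 1.812.
z_β = 1.812 − 2.326 = -0.514.
Power = Φ(-0.514) = 0.304.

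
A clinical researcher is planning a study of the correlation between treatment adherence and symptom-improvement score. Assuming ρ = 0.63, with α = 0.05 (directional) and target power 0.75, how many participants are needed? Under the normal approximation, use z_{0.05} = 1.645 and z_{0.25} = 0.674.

Fisher's z: C = ½·ln((1+r)/(1−r)) = ½·ln(4.4054) = 0.7414.
n = ((z_{α} + z_β)/C)² + 3.
(1.645 + 0.674) / 0.7414 = 2.319 / 0.7414 = 3.128.
n = 3.128² + 3 = 9.78 + 3 = 12.8.
Round up.

n = 13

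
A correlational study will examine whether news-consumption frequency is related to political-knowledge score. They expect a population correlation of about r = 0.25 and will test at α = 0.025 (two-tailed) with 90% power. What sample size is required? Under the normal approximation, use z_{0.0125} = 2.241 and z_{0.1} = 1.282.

n = 194

Fisher's z: C = ½·ln((1+r)/(1−r)) = ½·ln(1.6667) = 0.2554.
n = ((z_{α/2} + z_β)/C)² + 3.
(2.241 + 1.282) / 0.2554 = 3.523 / 0.2554 = 13.794.
n = 13.794² + 3 = 190.28 + 3 = 193.3.
Round up.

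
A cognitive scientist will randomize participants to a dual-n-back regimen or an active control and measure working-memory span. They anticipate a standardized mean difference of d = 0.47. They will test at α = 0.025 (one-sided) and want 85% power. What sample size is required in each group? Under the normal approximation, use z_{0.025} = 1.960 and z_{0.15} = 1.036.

For two independent groups with equal n: n = 2·((z_{α} + z_β) / d)².
z_{α} + z_β = 1.960 + 1.036 = 2.996.
n = 2 × (2.996 / 0.47)² = 2 × 6.374² = 2 × 40.63 = 81.3.
Round up to the next whole participant.

n = 82 per group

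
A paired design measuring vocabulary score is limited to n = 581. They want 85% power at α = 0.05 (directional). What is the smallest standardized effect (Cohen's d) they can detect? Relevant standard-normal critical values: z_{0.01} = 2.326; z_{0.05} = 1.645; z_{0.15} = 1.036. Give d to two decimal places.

For a single sample (or paired design) of n = 581: d_min = (z_{α} + z_β)/√n.
z-sum = 1.645 + 1.036 = 2.681.
d_min = 2.681 / √581 = 2.681 / 24.104 = 0.111.

d_min ≈ 0.11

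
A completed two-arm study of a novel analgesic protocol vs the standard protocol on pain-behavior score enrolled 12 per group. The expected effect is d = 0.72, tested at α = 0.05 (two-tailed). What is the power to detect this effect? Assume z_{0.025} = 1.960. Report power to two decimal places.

For two equal groups, power = Φ(d·√(n/2) − z_{α/2}).
d·√(n/2) = 0.72 × √(12/2) = 0.72 × 2.449 = 1.764.
z_β = 1.764 − 1.960 = -0.196.
Power = Φ(-0.196) = 0.422.

power ≈ 0.42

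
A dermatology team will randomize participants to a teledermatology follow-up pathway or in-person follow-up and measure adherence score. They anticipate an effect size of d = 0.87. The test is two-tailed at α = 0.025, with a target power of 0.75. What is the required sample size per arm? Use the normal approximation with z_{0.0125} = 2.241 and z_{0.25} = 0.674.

n = 23 per group

For two independent groups with equal n: n = 2·((z_{α/2} + z_β) / d)².
z_{α/2} + z_β = 2.241 + 0.674 = 2.915.
n = 2 × (2.915 / 0.87)² = 2 × 3.351² = 2 × 11.23 = 22.5.
Round up to the next whole participant.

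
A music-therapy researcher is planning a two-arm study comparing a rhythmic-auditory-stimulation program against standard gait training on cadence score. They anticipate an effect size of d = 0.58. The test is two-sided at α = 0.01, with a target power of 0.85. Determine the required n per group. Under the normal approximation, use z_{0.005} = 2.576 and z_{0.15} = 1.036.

n = 78 per group

For two independent groups with equal n: n = 2·((z_{α/2} + z_β) / d)².
z_{α/2} + z_β = 2.576 + 1.036 = 3.612.
n = 2 × (3.612 / 0.58)² = 2 × 6.228² = 2 × 38.78 = 77.6.
Round up to the next whole participant.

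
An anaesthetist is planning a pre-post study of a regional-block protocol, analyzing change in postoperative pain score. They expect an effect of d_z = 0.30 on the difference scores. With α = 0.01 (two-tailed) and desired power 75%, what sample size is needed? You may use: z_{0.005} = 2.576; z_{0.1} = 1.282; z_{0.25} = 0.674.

For a paired (one-sample on differences) test: n = ((z_{α/2} + z_β) / d)².
z_{α/2} + z_β = 2.576 + 0.674 = 3.250.
n = (3.250 / 0.30)² = 10.833² = 117.36.
Round up.

n = 118 pairs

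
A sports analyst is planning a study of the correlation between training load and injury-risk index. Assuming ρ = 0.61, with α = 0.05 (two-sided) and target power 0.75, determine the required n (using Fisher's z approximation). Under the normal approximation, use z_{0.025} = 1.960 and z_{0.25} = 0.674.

n = 17

Fisher's z: C = ½·ln((1+r)/(1−r)) = ½·ln(4.1282) = 0.7089.
n = ((z_{α/2} + z_β)/C)² + 3.
(1.960 + 0.674) / 0.7089 = 2.634 / 0.7089 = 3.716.
n = 3.716² + 3 = 13.81 + 3 = 16.8.
Round up.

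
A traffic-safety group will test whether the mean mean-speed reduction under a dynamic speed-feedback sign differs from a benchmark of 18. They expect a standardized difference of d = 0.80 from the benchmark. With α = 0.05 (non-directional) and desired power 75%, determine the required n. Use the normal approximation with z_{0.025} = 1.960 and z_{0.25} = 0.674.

For a one-sample test: n = ((z_{α/2} + z_β) / d)².
z_{α/2} + z_β = 1.960 + 0.674 = 2.634.
n = (2.634 / 0.80)² = 3.292² = 10.84.
Round up.

n = 11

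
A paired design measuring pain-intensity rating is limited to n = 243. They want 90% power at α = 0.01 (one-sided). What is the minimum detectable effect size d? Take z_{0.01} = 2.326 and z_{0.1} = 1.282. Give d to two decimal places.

d_min ≈ 0.23

For a single sample (or paired design) of n = 243: d_min = (z_{α} + z_β)/√n.
z-sum = 2.326 + 1.282 = 3.608.
d_min = 3.608 / √243 = 3.608 / 15.588 = 0.231.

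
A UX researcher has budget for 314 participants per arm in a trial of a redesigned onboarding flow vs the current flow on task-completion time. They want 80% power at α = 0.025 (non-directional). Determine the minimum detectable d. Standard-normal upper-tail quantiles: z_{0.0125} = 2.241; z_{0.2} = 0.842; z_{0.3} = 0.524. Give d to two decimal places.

For two independent groups of n = 314 each: d_min = (z_{α/2} + z_β)·√(2/n).
z-sum = 2.241 + 0.842 = 3.083.
d_min = 3.083 × √(2/314) = 3.083 × 0.0798 = 0.246.

d_min ≈ 0.25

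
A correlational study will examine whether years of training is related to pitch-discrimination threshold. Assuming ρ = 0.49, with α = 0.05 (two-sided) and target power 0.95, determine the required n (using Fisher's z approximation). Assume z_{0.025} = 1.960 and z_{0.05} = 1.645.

Fisher's z: C = ½·ln((1+r)/(1−r)) = ½·ln(2.9216) = 0.5361.
n = ((z_{α/2} + z_β)/C)² + 3.
(1.960 + 1.645) / 0.5361 = 3.605 / 0.5361 = 6.724.
n = 6.724² + 3 = 45.22 + 3 = 48.2.
Round up.

n = 49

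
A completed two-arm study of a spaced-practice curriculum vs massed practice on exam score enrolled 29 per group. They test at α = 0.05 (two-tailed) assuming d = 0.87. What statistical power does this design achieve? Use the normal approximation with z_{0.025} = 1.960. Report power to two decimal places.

For two equal groups, power = Φ(d·√(n/2) − z_{α/2}).
d·√(n/2) = 0.87 × √(29/2) = 0.87 × 3.808 = 3.313.
z_β = 3.313 − 1.960 = 1.353.
Power = Φ(1.353) = 0.912.

power ≈ 0.91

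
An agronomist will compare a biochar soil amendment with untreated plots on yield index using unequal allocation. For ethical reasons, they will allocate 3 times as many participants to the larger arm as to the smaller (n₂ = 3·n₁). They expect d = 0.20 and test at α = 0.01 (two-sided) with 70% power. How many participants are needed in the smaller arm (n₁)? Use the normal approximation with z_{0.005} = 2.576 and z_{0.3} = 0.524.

With allocation ratio k = n₂/n₁ = 3, Var(x̄₁−x̄₂) = σ²(1/n₁ + 1/(k·n₁)) = σ²·(k+1)/(k·n₁).
So n₁ = (1 + 1/k)·((z_{α/2} + z_β)/d)² = 1.333 × (3.100/0.20)².
n₁ = 1.333 × 240.25 = 320.3.
Round up: n₁ = 321, giving n₂ = 3 × 321 = 963.

n₁ = 321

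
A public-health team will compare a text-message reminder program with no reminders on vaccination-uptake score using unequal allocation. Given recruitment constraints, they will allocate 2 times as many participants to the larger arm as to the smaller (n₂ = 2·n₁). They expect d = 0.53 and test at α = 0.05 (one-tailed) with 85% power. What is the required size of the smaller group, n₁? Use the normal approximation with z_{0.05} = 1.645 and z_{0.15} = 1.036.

n₁ = 39

With allocation ratio k = n₂/n₁ = 2, Var(x̄₁−x̄₂) = σ²(1/n₁ + 1/(k·n₁)) = σ²·(k+1)/(k·n₁).
So n₁ = (1 + 1/k)·((z_{α} + z_β)/d)² = 1.500 × (2.681/0.53)².
n₁ = 1.500 × 25.59 = 38.4.
Round up: n₁ = 39, giving n₂ = 2 × 39 = 78.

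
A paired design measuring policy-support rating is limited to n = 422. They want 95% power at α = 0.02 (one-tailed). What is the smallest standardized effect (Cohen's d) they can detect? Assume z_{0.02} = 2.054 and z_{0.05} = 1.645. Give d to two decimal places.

For a single sample (or paired design) of n = 422: d_min = (z_{α} + z_β)/√n.
z-sum = 2.054 + 1.645 = 3.699.
d_min = 3.699 / √422 = 3.699 / 20.543 = 0.180.

d_min ≈ 0.18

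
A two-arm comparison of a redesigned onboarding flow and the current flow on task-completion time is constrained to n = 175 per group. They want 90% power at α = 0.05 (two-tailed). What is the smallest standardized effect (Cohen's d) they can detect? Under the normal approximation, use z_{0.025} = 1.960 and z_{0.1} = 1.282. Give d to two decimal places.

d_min ≈ 0.35

For two independent groups of n = 175 each: d_min = (z_{α/2} + z_β)·√(2/n).
z-sum = 1.960 + 1.282 = 3.242.
d_min = 3.242 × √(2/175) = 3.242 × 0.1069 = 0.347.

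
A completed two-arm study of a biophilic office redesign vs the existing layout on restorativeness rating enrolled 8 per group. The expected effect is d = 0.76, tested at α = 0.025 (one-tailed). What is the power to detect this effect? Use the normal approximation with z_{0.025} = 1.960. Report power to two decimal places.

power ≈ 0.33

For two equal groups, power = Φ(d·√(n/2) − z_{α}).
d·√(n/2) = 0.76 × √(8/2) = 0.76 × 2.000 = 1.520.
z_β = 1.520 − 1.960 = -0.440.
Power = Φ(-0.440) = 0.330.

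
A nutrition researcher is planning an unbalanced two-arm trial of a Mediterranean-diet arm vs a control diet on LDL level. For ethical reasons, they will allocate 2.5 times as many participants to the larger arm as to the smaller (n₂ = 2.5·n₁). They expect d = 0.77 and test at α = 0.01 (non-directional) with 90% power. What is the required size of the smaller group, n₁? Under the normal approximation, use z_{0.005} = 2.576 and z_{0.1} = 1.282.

n₁ = 36

With allocation ratio k = n₂/n₁ = 2.5, Var(x̄₁−x̄₂) = σ²(1/n₁ + 1/(k·n₁)) = σ²·(k+1)/(k·n₁).
So n₁ = (1 + 1/k)·((z_{α/2} + z_β)/d)² = 1.400 × (3.858/0.77)².
n₁ = 1.400 × 25.10 = 35.1.
Round up: n₁ = 36, giving n₂ = 2.5 × 36 = 90.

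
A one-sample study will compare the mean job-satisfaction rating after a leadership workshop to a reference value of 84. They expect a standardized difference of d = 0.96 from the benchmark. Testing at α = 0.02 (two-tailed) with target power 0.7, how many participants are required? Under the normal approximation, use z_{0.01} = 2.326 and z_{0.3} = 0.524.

n = 9

For a one-sample test: n = ((z_{α/2} + z_β) / d)².
z_{α/2} + z_β = 2.326 + 0.524 = 2.850.
n = (2.850 / 0.96)² = 2.969² = 8.81.
Round up.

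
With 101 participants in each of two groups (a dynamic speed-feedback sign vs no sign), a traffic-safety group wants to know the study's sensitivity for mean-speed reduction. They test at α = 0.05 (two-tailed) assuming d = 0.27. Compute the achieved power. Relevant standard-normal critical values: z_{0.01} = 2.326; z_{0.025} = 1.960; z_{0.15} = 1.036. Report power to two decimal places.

For two equal groups, power = Φ(d·√(n/2) − z_{α/2}).
d·√(n/2) = 0.27 × √(101/2) = 0.27 × 7.106 = 1.919.
z_β = 1.919 − 1.960 = -0.041.
Power = Φ(-0.041) = 0.484.

power ≈ 0.48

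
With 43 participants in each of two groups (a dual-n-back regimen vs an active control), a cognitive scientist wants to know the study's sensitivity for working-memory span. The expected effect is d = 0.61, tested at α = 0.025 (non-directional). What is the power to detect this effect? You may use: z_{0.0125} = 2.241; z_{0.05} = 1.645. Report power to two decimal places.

power ≈ 0.72

For two equal groups, power = Φ(d·√(n/2) − z_{α/2}).
d·√(n/2) = 0.61 × √(43/2) = 0.61 × 4.637 = 2.828.
z_β = 2.828 − 2.241 = 0.587.
Power = Φ(0.587) = 0.722.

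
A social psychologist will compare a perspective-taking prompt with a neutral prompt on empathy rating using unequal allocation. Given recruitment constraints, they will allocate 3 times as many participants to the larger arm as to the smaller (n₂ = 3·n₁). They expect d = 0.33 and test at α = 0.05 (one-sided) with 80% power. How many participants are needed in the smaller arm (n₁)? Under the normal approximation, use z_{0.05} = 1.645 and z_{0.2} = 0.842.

With allocation ratio k = n₂/n₁ = 3, Var(x̄₁−x̄₂) = σ²(1/n₁ + 1/(k·n₁)) = σ²·(k+1)/(k·n₁).
So n₁ = (1 + 1/k)·((z_{α} + z_β)/d)² = 1.333 × (2.487/0.33)².
n₁ = 1.333 × 56.80 = 75.7.
Round up: n₁ = 76, giving n₂ = 3 × 76 = 228.

n₁ = 76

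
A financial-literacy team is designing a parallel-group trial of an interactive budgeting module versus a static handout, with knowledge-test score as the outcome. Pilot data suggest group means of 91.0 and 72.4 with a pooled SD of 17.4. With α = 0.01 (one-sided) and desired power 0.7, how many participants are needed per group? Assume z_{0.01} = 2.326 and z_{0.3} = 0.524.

n = 15 per group

Cohen's d = |M₁ − M₂| / SD_pooled = |91.0 − 72.4| / 17.4 = 18.6 / 17.4 = 1.069.
For two independent groups with equal n: n = 2·((z_{α} + z_β) / d)².
z_{α} + z_β = 2.326 + 0.524 = 2.850.
n = 2 × (2.850 / 1.069)² = 2 × 2.666² = 2 × 7.11 = 14.2.
Round up to the next whole participant.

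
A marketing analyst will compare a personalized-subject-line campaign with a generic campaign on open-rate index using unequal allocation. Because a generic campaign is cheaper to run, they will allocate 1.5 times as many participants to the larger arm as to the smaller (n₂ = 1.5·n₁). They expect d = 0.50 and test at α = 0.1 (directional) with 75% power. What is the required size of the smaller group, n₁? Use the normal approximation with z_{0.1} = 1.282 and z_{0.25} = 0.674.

n₁ = 26

With allocation ratio k = n₂/n₁ = 1.5, Var(x̄₁−x̄₂) = σ²(1/n₁ + 1/(k·n₁)) = σ²·(k+1)/(k·n₁).
So n₁ = (1 + 1/k)·((z_{α} + z_β)/d)² = 1.667 × (1.956/0.50)².
n₁ = 1.667 × 15.30 = 25.5.
Round up: n₁ = 26, giving n₂ = 1.5 × 26 = 39.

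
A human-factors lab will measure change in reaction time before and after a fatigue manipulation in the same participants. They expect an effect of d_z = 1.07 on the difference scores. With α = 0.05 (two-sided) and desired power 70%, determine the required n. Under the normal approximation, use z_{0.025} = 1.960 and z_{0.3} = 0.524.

n = 6 pairs

For a paired (one-sample on differences) test: n = ((z_{α/2} + z_β) / d)².
z_{α/2} + z_β = 1.960 + 0.524 = 2.484.
n = (2.484 / 1.07)² = 2.321² = 5.39.
Round up.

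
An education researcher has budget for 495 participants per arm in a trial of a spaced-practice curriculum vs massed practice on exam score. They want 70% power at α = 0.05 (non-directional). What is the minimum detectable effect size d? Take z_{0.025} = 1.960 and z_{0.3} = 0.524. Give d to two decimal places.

d_min ≈ 0.16

For two independent groups of n = 495 each: d_min = (z_{α/2} + z_β)·√(2/n).
z-sum = 1.960 + 0.524 = 2.484.
d_min = 2.484 × √(2/495) = 2.484 × 0.0636 = 0.158.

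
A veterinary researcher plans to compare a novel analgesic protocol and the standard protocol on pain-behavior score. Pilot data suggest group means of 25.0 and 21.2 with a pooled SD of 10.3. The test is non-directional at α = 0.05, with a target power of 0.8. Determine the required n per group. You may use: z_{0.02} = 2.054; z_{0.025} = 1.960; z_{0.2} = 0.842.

n = 116 per group

Cohen's d = |M₁ − M₂| / SD_pooled = |25.0 − 21.2| / 10.3 = 3.8 / 10.3 = 0.369.
For two independent groups with equal n: n = 2·((z_{α/2} + z_β) / d)².
z_{α/2} + z_β = 1.960 + 0.842 = 2.802.
n = 2 × (2.802 / 0.369)² = 2 × 7.593² = 2 × 57.66 = 115.3.
Round up to the next whole participant.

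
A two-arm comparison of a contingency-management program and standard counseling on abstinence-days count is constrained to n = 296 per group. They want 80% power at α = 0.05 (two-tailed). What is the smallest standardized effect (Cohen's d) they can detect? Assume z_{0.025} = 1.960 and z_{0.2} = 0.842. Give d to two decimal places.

d_min ≈ 0.23

For two independent groups of n = 296 each: d_min = (z_{α/2} + z_β)·√(2/n).
z-sum = 1.960 + 0.842 = 2.802.
d_min = 2.802 × √(2/296) = 2.802 × 0.0822 = 0.230.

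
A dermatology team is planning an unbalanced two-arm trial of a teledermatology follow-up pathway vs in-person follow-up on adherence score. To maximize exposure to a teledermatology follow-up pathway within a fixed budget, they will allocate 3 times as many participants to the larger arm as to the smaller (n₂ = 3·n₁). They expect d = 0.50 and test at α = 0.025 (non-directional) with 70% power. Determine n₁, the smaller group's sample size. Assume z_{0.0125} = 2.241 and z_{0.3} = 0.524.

With allocation ratio k = n₂/n₁ = 3, Var(x̄₁−x̄₂) = σ²(1/n₁ + 1/(k·n₁)) = σ²·(k+1)/(k·n₁).
So n₁ = (1 + 1/k)·((z_{α/2} + z_β)/d)² = 1.333 × (2.765/0.50)².
n₁ = 1.333 × 30.58 = 40.8.
Round up: n₁ = 41, giving n₂ = 3 × 41 = 123.

n₁ = 41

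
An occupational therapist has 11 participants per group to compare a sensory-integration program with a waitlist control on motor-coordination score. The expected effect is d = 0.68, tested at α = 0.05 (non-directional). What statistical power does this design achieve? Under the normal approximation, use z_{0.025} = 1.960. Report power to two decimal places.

power ≈ 0.36

For two equal groups, power = Φ(d·√(n/2) − z_{α/2}).
d·√(n/2) = 0.68 × √(11/2) = 0.68 × 2.345 = 1.595.
z_β = 1.595 − 1.960 = -0.365.
Power = Φ(-0.365) = 0.357.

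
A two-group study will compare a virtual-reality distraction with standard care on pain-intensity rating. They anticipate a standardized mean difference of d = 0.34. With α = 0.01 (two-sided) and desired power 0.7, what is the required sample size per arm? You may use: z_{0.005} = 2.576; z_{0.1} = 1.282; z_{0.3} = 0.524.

n = 167 per group

For two independent groups with equal n: n = 2·((z_{α/2} + z_β) / d)².
z_{α/2} + z_β = 2.576 + 0.524 = 3.100.
n = 2 × (3.100 / 0.34)² = 2 × 9.118² = 2 × 83.13 = 166.3.
Round up to the next whole participant.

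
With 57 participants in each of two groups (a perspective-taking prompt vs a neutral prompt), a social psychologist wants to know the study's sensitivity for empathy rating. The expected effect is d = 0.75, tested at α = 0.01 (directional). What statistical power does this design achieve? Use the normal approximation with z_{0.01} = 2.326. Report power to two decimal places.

power ≈ 0.95

For two equal groups, power = Φ(d·√(n/2) − z_{α}).
d·√(n/2) = 0.75 × √(57/2) = 0.75 × 5.339 = 4.004.
z_β = 4.004 − 2.326 = 1.678.
Power = Φ(1.678) = 0.953.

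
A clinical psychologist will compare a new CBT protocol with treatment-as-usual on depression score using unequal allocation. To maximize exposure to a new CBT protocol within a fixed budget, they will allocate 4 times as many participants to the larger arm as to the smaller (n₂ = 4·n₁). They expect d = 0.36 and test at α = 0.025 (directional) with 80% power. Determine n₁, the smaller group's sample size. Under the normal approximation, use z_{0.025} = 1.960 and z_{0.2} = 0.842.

n₁ = 76

With allocation ratio k = n₂/n₁ = 4, Var(x̄₁−x̄₂) = σ²(1/n₁ + 1/(k·n₁)) = σ²·(k+1)/(k·n₁).
So n₁ = (1 + 1/k)·((z_{α} + z_β)/d)² = 1.250 × (2.802/0.36)².
n₁ = 1.250 × 60.58 = 75.7.
Round up: n₁ = 76, giving n₂ = 4 × 76 = 304.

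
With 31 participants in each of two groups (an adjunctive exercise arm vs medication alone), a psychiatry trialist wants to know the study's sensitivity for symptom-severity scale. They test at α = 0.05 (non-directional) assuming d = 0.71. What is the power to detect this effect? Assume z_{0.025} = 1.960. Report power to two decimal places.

power ≈ 0.80

For two equal groups, power = Φ(d·√(n/2) − z_{α/2}).
d·√(n/2) = 0.71 × √(31/2) = 0.71 × 3.937 = 2.795.
z_β = 2.795 − 1.960 = 0.835.
Power = Φ(0.835) = 0.798.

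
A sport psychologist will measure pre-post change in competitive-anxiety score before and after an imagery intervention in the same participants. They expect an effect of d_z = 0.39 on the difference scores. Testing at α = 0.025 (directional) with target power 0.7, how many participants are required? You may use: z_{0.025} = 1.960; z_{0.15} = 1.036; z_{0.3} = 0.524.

n = 41 pairs

For a paired (one-sample on differences) test: n = ((z_{α} + z_β) / d)².
z_{α} + z_β = 1.960 + 0.524 = 2.484.
n = (2.484 / 0.39)² = 6.369² = 40.57.
Round up.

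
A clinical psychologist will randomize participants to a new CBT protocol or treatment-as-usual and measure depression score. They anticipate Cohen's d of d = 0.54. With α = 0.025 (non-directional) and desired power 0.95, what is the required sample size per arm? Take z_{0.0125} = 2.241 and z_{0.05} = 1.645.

n = 104 per group

For two independent groups with equal n: n = 2·((z_{α/2} + z_β) / d)².
z_{α/2} + z_β = 2.241 + 1.645 = 3.886.
n = 2 × (3.886 / 0.54)² = 2 × 7.196² = 2 × 51.79 = 103.6.
Round up to the next whole participant.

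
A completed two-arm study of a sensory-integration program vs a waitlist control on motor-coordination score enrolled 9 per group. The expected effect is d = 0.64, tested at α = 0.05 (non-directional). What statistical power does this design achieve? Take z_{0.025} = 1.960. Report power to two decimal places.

power ≈ 0.27

For two equal groups, power = Φ(d·√(n/2) − z_{α/2}).
d·√(n/2) = 0.64 × √(9/2) = 0.64 × 2.121 = 1.358.
z_β = 1.358 − 1.960 = -0.602.
Power = Φ(-0.602) = 0.273.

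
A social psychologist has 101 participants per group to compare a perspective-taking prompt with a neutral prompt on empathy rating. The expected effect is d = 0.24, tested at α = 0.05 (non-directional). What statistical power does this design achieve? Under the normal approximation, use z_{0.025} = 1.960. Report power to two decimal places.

For two equal groups, power = Φ(d·√(n/2) − z_{α/2}).
d·√(n/2) = 0.24 × √(101/2) = 0.24 × 7.106 = 1.706.
z_β = 1.706 − 1.960 = -0.254.
Power = Φ(-0.254) = 0.400.

power ≈ 0.40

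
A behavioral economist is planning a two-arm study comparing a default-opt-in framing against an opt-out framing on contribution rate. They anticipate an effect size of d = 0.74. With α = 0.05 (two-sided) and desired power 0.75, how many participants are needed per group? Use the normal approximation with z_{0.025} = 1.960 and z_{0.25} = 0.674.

n = 26 per group

For two independent groups with equal n: n = 2·((z_{α/2} + z_β) / d)².
z_{α/2} + z_β = 1.960 + 0.674 = 2.634.
n = 2 × (2.634 / 0.74)² = 2 × 3.559² = 2 × 12.67 = 25.3.
Round up to the next whole participant.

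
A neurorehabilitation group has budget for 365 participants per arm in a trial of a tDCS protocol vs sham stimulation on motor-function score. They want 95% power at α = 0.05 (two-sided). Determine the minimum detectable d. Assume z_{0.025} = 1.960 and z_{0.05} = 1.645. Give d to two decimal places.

d_min ≈ 0.27

For two independent groups of n = 365 each: d_min = (z_{α/2} + z_β)·√(2/n).
z-sum = 1.960 + 1.645 = 3.605.
d_min = 3.605 × √(2/365) = 3.605 × 0.0740 = 0.267.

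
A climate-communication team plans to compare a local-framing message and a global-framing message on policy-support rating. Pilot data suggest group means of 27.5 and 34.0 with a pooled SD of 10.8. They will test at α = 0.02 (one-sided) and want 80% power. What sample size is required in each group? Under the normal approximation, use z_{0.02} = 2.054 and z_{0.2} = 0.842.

n = 47 per group

Cohen's d = |M₁ − M₂| / SD_pooled = |27.5 − 34.0| / 10.8 = 6.5 / 10.8 = 0.602.
For two independent groups with equal n: n = 2·((z_{α} + z_β) / d)².
z_{α} + z_β = 2.054 + 0.842 = 2.896.
n = 2 × (2.896 / 0.602)² = 2 × 4.811² = 2 × 23.14 = 46.3.
Round up to the next whole participant.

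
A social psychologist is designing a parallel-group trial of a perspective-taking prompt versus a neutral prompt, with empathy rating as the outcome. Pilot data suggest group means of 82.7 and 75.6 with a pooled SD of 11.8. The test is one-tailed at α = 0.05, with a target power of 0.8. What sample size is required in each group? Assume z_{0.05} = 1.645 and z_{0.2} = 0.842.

n = 35 per group

Cohen's d = |M₁ − M₂| / SD_pooled = |82.7 − 75.6| / 11.8 = 7.1 / 11.8 = 0.602.
For two independent groups with equal n: n = 2·((z_{α} + z_β) / d)².
z_{α} + z_β = 1.645 + 0.842 = 2.487.
n = 2 × (2.487 / 0.602)² = 2 × 4.131² = 2 × 17.07 = 34.1.
Round up to the next whole participant.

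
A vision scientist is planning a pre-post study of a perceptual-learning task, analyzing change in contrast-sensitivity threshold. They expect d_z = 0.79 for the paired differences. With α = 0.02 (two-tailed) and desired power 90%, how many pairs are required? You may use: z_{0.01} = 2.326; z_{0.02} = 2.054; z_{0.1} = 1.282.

For a paired (one-sample on differences) test: n = ((z_{α/2} + z_β) / d)².
z_{α/2} + z_β = 2.326 + 1.282 = 3.608.
n = (3.608 / 0.79)² = 4.567² = 20.86.
Round up.

n = 21 pairs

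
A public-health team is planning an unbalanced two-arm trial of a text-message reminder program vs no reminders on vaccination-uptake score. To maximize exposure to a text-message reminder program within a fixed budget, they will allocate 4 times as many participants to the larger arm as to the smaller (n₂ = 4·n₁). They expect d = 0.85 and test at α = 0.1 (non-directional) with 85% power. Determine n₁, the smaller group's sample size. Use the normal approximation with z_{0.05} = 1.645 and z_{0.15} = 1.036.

n₁ = 13

With allocation ratio k = n₂/n₁ = 4, Var(x̄₁−x̄₂) = σ²(1/n₁ + 1/(k·n₁)) = σ²·(k+1)/(k·n₁).
So n₁ = (1 + 1/k)·((z_{α/2} + z_β)/d)² = 1.250 × (2.681/0.85)².
n₁ = 1.250 × 9.95 = 12.4.
Round up: n₁ = 13, giving n₂ = 4 × 13 = 52.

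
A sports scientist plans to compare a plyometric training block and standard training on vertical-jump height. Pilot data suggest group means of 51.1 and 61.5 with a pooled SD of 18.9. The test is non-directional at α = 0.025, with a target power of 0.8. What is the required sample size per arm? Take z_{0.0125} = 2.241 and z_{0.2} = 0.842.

n = 63 per group

Cohen's d = |M₁ − M₂| / SD_pooled = |51.1 − 61.5| / 18.9 = 10.4 / 18.9 = 0.550.
For two independent groups with equal n: n = 2·((z_{α/2} + z_β) / d)².
z_{α/2} + z_β = 2.241 + 0.842 = 3.083.
n = 2 × (3.083 / 0.550)² = 2 × 5.605² = 2 × 31.42 = 62.8.
Round up to the next whole participant.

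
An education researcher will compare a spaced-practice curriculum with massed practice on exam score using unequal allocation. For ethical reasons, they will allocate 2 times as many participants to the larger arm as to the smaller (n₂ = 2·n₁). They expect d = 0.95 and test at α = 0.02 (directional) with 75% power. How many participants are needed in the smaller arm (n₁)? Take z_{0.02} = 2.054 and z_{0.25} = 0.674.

n₁ = 13

With allocation ratio k = n₂/n₁ = 2, Var(x̄₁−x̄₂) = σ²(1/n₁ + 1/(k·n₁)) = σ²·(k+1)/(k·n₁).
So n₁ = (1 + 1/k)·((z_{α} + z_β)/d)² = 1.500 × (2.728/0.95)².
n₁ = 1.500 × 8.25 = 12.4.
Round up: n₁ = 13, giving n₂ = 2 × 13 = 26.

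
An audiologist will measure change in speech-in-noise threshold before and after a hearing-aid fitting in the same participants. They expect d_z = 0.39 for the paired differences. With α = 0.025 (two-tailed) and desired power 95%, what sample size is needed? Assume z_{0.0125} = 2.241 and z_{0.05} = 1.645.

n = 100 pairs

For a paired (one-sample on differences) test: n = ((z_{α/2} + z_β) / d)².
z_{α/2} + z_β = 2.241 + 1.645 = 3.886.
n = (3.886 / 0.39)² = 9.964² = 99.28.
Round up.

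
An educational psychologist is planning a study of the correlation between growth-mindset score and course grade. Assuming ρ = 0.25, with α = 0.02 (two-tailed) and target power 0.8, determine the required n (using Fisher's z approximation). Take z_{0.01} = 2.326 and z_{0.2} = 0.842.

Fisher's z: C = ½·ln((1+r)/(1−r)) = ½·ln(1.6667) = 0.2554.
n = ((z_{α/2} + z_β)/C)² + 3.
(2.326 + 0.842) / 0.2554 = 3.168 / 0.2554 = 12.404.
n = 12.404² + 3 = 153.86 + 3 = 156.9.
Round up.

n = 157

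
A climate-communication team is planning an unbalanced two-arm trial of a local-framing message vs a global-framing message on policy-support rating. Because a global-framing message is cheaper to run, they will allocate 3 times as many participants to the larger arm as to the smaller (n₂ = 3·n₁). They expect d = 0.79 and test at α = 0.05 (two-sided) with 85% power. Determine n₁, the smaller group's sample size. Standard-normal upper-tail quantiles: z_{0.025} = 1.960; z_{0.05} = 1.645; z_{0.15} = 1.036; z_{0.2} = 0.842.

With allocation ratio k = n₂/n₁ = 3, Var(x̄₁−x̄₂) = σ²(1/n₁ + 1/(k·n₁)) = σ²·(k+1)/(k·n₁).
So n₁ = (1 + 1/k)·((z_{α/2} + z_β)/d)² = 1.333 × (2.996/0.79)².
n₁ = 1.333 × 14.38 = 19.2.
Round up: n₁ = 20, giving n₂ = 3 × 20 = 60.

n₁ = 20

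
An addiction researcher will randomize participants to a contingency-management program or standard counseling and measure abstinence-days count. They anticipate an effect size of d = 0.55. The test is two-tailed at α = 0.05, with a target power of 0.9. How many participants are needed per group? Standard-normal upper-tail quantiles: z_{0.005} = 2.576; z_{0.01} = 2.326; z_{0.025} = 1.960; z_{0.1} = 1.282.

n = 70 per group

For two independent groups with equal n: n = 2·((z_{α/2} + z_β) / d)².
z_{α/2} + z_β = 1.960 + 1.282 = 3.242.
n = 2 × (3.242 / 0.55)² = 2 × 5.895² = 2 × 34.75 = 69.5.
Round up to the next whole participant.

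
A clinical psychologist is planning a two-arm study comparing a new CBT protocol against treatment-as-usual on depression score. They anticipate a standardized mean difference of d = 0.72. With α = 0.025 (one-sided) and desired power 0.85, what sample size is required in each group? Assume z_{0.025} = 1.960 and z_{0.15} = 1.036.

For two independent groups with equal n: n = 2·((z_{α} + z_β) / d)².
z_{α} + z_β = 1.960 + 1.036 = 2.996.
n = 2 × (2.996 / 0.72)² = 2 × 4.161² = 2 × 17.31 = 34.6.
Round up to the next whole participant.

n = 35 per group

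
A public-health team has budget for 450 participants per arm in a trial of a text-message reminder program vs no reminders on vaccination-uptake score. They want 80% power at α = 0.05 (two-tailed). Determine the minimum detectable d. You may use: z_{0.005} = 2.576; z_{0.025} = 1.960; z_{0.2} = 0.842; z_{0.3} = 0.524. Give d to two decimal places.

d_min ≈ 0.19

For two independent groups of n = 450 each: d_min = (z_{α/2} + z_β)·√(2/n).
z-sum = 1.960 + 0.842 = 2.802.
d_min = 2.802 × √(2/450) = 2.802 × 0.0667 = 0.187.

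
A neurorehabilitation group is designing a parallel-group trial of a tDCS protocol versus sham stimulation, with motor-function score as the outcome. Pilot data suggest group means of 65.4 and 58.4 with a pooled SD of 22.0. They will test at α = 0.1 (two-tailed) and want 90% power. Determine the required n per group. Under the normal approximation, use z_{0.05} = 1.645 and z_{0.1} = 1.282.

Cohen's d = |M₁ − M₂| / SD_pooled = |65.4 − 58.4| / 22.0 = 7.0 / 22.0 = 0.318.
For two independent groups with equal n: n = 2·((z_{α/2} + z_β) / d)².
z_{α/2} + z_β = 1.645 + 1.282 = 2.927.
n = 2 × (2.927 / 0.318)² = 2 × 9.204² = 2 × 84.72 = 169.4.
Round up to the next whole participant.

n = 170 per group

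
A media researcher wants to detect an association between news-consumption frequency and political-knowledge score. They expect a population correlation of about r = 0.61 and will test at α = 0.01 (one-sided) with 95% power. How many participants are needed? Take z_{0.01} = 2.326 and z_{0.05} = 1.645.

Fisher's z: C = ½·ln((1+r)/(1−r)) = ½·ln(4.1282) = 0.7089.
n = ((z_{α} + z_β)/C)² + 3.
(2.326 + 1.645) / 0.7089 = 3.971 / 0.7089 = 5.602.
n = 5.602² + 3 = 31.38 + 3 = 34.4.
Round up.

n = 35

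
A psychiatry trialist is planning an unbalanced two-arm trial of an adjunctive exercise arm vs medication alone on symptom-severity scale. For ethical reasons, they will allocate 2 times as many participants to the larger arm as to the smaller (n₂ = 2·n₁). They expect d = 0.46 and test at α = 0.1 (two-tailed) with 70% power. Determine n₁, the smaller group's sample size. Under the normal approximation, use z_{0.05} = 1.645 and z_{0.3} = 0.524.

n₁ = 34

With allocation ratio k = n₂/n₁ = 2, Var(x̄₁−x̄₂) = σ²(1/n₁ + 1/(k·n₁)) = σ²·(k+1)/(k·n₁).
So n₁ = (1 + 1/k)·((z_{α/2} + z_β)/d)² = 1.500 × (2.169/0.46)².
n₁ = 1.500 × 22.23 = 33.3.
Round up: n₁ = 34, giving n₂ = 2 × 34 = 68.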